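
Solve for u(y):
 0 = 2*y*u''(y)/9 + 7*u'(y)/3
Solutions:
 u(y) = C1 + C2/y^(19/2)


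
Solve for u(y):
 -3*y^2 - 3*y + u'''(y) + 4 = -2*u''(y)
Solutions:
 u(y) = C1 + C2*y + C3*exp(-2*y) + y^4/8 - y^2


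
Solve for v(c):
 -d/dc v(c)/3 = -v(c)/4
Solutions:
 v(c) = C1*exp(3*c/4)


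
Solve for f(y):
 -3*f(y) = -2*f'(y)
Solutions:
 f(y) = C1*exp(3*y/2)


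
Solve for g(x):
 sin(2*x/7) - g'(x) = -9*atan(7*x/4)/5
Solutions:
 g(x) = C1 + 9*x*atan(7*x/4)/5 - 18*log(49*x^2 + 16)/35 - 7*cos(2*x/7)/2


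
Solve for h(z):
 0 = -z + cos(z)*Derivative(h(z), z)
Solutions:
 h(z) = C1 + Integral(z/cos(z), z)


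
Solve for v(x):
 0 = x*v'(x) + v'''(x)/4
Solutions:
 v(x) = C1 + Integral(C2*airyai(-2^(2/3)*x) + C3*airybi(-2^(2/3)*x), x)


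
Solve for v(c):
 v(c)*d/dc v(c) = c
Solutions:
 v(c) = -sqrt(C1 + c^2)
 v(c) = sqrt(C1 + c^2)


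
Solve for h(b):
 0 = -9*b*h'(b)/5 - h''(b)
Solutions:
 h(b) = C1 + C2*erf(3*sqrt(10)*b/10)


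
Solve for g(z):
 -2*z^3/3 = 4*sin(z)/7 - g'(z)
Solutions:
 g(z) = C1 + z^4/6 - 4*cos(z)/7


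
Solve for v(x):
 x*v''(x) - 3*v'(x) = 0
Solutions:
 v(x) = C1 + C2*x^4


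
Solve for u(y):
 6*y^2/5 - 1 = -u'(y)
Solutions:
 u(y) = C1 - 2*y^3/5 + y


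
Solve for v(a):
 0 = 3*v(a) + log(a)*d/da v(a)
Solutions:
 v(a) = C1*exp(-3*li(a))


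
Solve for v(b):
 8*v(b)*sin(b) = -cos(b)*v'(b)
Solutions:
 v(b) = C1*cos(b)^8


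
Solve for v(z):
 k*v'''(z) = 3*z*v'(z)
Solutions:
 v(z) = C1 + Integral(C2*airyai(3^(1/3)*z*(1/k)^(1/3)) + C3*airybi(3^(1/3)*z*(1/k)^(1/3)), z)


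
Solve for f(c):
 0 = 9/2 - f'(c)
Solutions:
 f(c) = C1 + 9*c/2


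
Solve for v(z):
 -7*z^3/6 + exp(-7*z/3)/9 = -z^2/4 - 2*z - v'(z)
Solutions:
 v(z) = C1 + 7*z^4/24 - z^3/12 - z^2 + exp(-7*z/3)/21


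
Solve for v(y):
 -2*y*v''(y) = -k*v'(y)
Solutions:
 v(y) = C1 + y^(re(k)/2 + 1)*(C2*sin(log(y)*Abs(im(k))/2) + C3*cos(log(y)*im(k)/2))


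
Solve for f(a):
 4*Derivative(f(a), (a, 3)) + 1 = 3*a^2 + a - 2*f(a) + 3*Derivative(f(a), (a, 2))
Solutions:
 f(a) = C1*exp(a*((4*sqrt(14) + 15)^(-1/3) + 2 + (4*sqrt(14) + 15)^(1/3))/8)*sin(sqrt(3)*a*(-(4*sqrt(14) + 15)^(1/3) + (4*sqrt(14) + 15)^(-1/3))/8) + C2*exp(a*((4*sqrt(14) + 15)^(-1/3) + 2 + (4*sqrt(14) + 15)^(1/3))/8)*cos(sqrt(3)*a*(-(4*sqrt(14) + 15)^(1/3) + (4*sqrt(14) + 15)^(-1/3))/8) + C3*exp(a*(-(4*sqrt(14) + 15)^(1/3) - 1/(4*sqrt(14) + 15)^(1/3) + 1)/4) + 3*a^2/2 + a/2 + 4


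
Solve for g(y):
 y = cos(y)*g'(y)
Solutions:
 g(y) = C1 + Integral(y/cos(y), y)


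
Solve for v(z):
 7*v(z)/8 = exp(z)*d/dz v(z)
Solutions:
 v(z) = C1*exp(-7*exp(-z)/8)


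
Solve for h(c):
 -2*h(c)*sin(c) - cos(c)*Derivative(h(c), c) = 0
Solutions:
 h(c) = C1*cos(c)^2


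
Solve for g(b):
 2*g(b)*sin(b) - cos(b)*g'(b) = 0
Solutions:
 g(b) = C1/cos(b)^2


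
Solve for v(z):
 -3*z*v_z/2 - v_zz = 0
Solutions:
 v(z) = C1 + C2*erf(sqrt(3)*z/2)


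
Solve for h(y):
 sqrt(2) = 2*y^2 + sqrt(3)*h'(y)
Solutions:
 h(y) = C1 - 2*sqrt(3)*y^3/9 + sqrt(6)*y/3


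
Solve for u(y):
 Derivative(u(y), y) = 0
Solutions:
 u(y) = C1


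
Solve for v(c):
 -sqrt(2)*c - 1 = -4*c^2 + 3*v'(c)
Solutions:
 v(c) = C1 + 4*c^3/9 - sqrt(2)*c^2/6 - c/3


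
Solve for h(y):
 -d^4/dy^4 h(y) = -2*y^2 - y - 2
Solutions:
 h(y) = C1 + C2*y + C3*y^2 + C4*y^3 + y^6/180 + y^5/120 + y^4/12


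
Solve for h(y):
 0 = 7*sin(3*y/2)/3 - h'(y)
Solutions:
 h(y) = C1 - 14*cos(3*y/2)/9


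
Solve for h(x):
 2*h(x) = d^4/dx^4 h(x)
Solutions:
 h(x) = C1*exp(-2^(1/4)*x) + C2*exp(2^(1/4)*x) + C3*sin(2^(1/4)*x) + C4*cos(2^(1/4)*x)


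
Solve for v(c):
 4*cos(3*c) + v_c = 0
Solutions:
 v(c) = C1 - 4*sin(3*c)/3


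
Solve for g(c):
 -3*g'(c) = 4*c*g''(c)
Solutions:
 g(c) = C1 + C2*c^(1/4)


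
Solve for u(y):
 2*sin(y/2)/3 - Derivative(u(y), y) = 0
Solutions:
 u(y) = C1 - 4*cos(y/2)/3


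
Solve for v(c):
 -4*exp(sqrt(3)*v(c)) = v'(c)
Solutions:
 v(c) = sqrt(3)*(2*log(1/(C1 + 4*c)) - log(3))/6


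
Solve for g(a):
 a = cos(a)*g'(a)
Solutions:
 g(a) = C1 + Integral(a/cos(a), a)


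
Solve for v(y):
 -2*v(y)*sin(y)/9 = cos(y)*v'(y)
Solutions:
 v(y) = C1*cos(y)^(2/9)


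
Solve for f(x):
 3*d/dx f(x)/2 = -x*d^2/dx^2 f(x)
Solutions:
 f(x) = C1 + C2/sqrt(x)


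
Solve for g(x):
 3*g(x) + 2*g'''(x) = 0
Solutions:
 g(x) = C3*exp(-2^(2/3)*3^(1/3)*x/2) + (C1*sin(2^(2/3)*3^(5/6)*x/4) + C2*cos(2^(2/3)*3^(5/6)*x/4))*exp(2^(2/3)*3^(1/3)*x/4)


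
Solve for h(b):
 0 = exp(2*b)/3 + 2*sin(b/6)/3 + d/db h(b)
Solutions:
 h(b) = C1 - exp(2*b)/6 + 4*cos(b/6)


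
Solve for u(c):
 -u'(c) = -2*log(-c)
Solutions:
 u(c) = C1 + 2*c*log(-c) - 2*c


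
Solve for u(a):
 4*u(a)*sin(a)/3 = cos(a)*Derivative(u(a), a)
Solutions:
 u(a) = C1/cos(a)^(4/3)


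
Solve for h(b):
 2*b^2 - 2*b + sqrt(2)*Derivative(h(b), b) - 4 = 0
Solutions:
 h(b) = C1 - sqrt(2)*b^3/3 + sqrt(2)*b^2/2 + 2*sqrt(2)*b


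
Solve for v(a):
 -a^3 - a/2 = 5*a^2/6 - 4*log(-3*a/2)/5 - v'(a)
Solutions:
 v(a) = C1 + a^4/4 + 5*a^3/18 + a^2/4 - 4*a*log(-a)/5 + 4*a*(-log(3) + log(2) + 1)/5


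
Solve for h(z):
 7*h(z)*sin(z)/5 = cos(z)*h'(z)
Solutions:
 h(z) = C1/cos(z)^(7/5)


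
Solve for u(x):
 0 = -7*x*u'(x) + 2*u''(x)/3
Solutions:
 u(x) = C1 + C2*erfi(sqrt(21)*x/2)


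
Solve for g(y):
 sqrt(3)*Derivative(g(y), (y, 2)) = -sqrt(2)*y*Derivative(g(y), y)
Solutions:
 g(y) = C1 + C2*erf(6^(3/4)*y/6)


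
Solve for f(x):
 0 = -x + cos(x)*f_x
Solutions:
 f(x) = C1 + Integral(x/cos(x), x)


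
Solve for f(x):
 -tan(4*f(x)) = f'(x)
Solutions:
 f(x) = -asin(C1*exp(-4*x))/4 + pi/4
 f(x) = asin(C1*exp(-4*x))/4


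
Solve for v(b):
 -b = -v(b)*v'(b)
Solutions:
 v(b) = -sqrt(C1 + b^2)
 v(b) = sqrt(C1 + b^2)


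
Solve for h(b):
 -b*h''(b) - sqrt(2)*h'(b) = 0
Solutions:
 h(b) = C1 + C2*b^(1 - sqrt(2))


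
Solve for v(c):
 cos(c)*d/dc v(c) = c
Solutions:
 v(c) = C1 + Integral(c/cos(c), c)


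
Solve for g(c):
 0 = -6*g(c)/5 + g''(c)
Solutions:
 g(c) = C1*exp(-sqrt(30)*c/5) + C2*exp(sqrt(30)*c/5)


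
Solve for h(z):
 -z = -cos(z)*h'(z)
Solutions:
 h(z) = C1 + Integral(z/cos(z), z)


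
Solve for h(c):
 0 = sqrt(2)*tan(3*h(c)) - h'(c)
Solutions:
 h(c) = -asin(C1*exp(3*sqrt(2)*c))/3 + pi/3
 h(c) = asin(C1*exp(3*sqrt(2)*c))/3


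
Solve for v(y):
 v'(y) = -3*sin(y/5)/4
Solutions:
 v(y) = C1 + 15*cos(y/5)/4


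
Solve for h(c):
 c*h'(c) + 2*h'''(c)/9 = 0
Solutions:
 h(c) = C1 + Integral(C2*airyai(-6^(2/3)*c/2) + C3*airybi(-6^(2/3)*c/2), c)


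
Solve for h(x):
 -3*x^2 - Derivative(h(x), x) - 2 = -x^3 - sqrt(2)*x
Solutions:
 h(x) = C1 + x^4/4 - x^3 + sqrt(2)*x^2/2 - 2*x


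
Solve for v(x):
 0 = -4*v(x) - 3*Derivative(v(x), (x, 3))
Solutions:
 v(x) = C3*exp(-6^(2/3)*x/3) + (C1*sin(2^(2/3)*3^(1/6)*x/2) + C2*cos(2^(2/3)*3^(1/6)*x/2))*exp(6^(2/3)*x/6)


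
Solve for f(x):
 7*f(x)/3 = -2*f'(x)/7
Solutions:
 f(x) = C1*exp(-49*x/6)


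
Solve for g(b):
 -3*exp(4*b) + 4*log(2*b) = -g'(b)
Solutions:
 g(b) = C1 - 4*b*log(b) + 4*b*(1 - log(2)) + 3*exp(4*b)/4


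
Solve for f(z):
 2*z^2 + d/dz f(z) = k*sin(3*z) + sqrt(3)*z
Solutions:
 f(z) = C1 - k*cos(3*z)/3 - 2*z^3/3 + sqrt(3)*z^2/2


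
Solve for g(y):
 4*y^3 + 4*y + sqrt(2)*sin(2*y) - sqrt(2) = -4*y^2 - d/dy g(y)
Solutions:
 g(y) = C1 - y^4 - 4*y^3/3 - 2*y^2 + sqrt(2)*y + sqrt(2)*cos(2*y)/2


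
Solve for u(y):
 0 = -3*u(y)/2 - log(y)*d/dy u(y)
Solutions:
 u(y) = C1*exp(-3*li(y)/2)


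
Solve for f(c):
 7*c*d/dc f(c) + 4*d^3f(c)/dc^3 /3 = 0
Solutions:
 f(c) = C1 + Integral(C2*airyai(-42^(1/3)*c/2) + C3*airybi(-42^(1/3)*c/2), c)


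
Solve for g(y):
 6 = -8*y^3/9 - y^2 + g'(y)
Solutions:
 g(y) = C1 + 2*y^4/9 + y^3/3 + 6*y


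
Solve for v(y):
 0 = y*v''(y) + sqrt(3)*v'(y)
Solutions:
 v(y) = C1 + C2*y^(1 - sqrt(3))


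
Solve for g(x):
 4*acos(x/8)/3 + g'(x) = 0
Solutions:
 g(x) = C1 - 4*x*acos(x/8)/3 + 4*sqrt(64 - x^2)/3


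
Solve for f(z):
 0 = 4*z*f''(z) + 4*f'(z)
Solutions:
 f(z) = C1 + C2*log(z)


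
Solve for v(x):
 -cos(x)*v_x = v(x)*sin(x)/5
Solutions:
 v(x) = C1*cos(x)^(1/5)


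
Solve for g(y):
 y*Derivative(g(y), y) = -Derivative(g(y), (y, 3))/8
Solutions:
 g(y) = C1 + Integral(C2*airyai(-2*y) + C3*airybi(-2*y), y)


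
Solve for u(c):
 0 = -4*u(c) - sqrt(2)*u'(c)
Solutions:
 u(c) = C1*exp(-2*sqrt(2)*c)


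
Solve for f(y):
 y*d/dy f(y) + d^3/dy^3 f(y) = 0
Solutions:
 f(y) = C1 + Integral(C2*airyai(-y) + C3*airybi(-y), y)


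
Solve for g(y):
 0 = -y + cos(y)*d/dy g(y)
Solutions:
 g(y) = C1 + Integral(y/cos(y), y)


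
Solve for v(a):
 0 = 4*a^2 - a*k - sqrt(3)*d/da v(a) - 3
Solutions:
 v(a) = C1 + 4*sqrt(3)*a^3/9 - sqrt(3)*a^2*k/6 - sqrt(3)*a


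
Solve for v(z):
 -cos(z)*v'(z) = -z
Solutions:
 v(z) = C1 + Integral(z/cos(z), z)


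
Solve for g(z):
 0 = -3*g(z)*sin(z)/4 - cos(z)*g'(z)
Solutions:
 g(z) = C1*cos(z)^(3/4)


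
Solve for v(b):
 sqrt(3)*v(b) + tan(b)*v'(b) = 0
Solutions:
 v(b) = C1/sin(b)^(sqrt(3))


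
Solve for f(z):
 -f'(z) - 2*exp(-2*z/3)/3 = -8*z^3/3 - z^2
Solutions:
 f(z) = C1 + 2*z^4/3 + z^3/3 + exp(-2*z/3)


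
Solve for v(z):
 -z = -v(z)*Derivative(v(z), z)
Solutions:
 v(z) = -sqrt(C1 + z^2)
 v(z) = sqrt(C1 + z^2)


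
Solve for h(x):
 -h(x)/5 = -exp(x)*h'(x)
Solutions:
 h(x) = C1*exp(-exp(-x)/5)


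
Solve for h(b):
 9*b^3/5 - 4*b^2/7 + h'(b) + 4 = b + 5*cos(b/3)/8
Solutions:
 h(b) = C1 - 9*b^4/20 + 4*b^3/21 + b^2/2 - 4*b + 15*sin(b/3)/8


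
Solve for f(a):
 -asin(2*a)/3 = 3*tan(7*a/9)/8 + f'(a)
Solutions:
 f(a) = C1 - a*asin(2*a)/3 - sqrt(1 - 4*a^2)/6 + 27*log(cos(7*a/9))/56


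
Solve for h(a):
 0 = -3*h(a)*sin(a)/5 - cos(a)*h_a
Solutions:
 h(a) = C1*cos(a)^(3/5)


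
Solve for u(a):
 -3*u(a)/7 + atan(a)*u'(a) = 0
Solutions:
 u(a) = C1*exp(3*Integral(1/atan(a), a)/7)


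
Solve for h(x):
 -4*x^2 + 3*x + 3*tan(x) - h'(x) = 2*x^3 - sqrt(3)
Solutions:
 h(x) = C1 - x^4/2 - 4*x^3/3 + 3*x^2/2 + sqrt(3)*x - 3*log(cos(x))


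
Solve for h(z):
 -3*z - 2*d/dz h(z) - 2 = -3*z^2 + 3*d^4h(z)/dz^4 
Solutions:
 h(z) = C1 + C4*exp(-2^(1/3)*3^(2/3)*z/3) + z^3/2 - 3*z^2/4 - z + (C2*sin(2^(1/3)*3^(1/6)*z/2) + C3*cos(2^(1/3)*3^(1/6)*z/2))*exp(2^(1/3)*3^(2/3)*z/6)


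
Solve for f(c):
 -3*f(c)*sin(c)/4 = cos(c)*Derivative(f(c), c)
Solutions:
 f(c) = C1*cos(c)^(3/4)


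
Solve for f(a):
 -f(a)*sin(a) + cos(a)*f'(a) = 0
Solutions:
 f(a) = C1/cos(a)


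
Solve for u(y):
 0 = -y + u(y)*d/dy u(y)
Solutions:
 u(y) = -sqrt(C1 + y^2)
 u(y) = sqrt(C1 + y^2)


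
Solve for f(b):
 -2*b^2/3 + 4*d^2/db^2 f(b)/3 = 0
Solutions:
 f(b) = C1 + C2*b + b^4/24


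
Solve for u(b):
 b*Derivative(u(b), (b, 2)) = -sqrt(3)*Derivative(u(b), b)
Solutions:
 u(b) = C1 + C2*b^(1 - sqrt(3))


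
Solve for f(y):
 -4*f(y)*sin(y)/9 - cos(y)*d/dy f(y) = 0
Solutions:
 f(y) = C1*cos(y)^(4/9)


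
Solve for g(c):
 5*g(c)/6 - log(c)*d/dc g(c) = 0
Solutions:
 g(c) = C1*exp(5*li(c)/6)


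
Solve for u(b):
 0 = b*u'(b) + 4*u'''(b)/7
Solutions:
 u(b) = C1 + Integral(C2*airyai(-14^(1/3)*b/2) + C3*airybi(-14^(1/3)*b/2), b)


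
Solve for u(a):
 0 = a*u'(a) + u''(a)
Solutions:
 u(a) = C1 + C2*erf(sqrt(2)*a/2)


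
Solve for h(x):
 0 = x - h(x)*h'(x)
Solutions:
 h(x) = -sqrt(C1 + x^2)
 h(x) = sqrt(C1 + x^2)


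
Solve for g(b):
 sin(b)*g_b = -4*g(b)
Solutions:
 g(b) = C1*(cos(b)^2 + 2*cos(b) + 1)/(cos(b)^2 - 2*cos(b) + 1)


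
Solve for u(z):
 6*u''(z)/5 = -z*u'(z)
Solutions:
 u(z) = C1 + C2*erf(sqrt(15)*z/6)


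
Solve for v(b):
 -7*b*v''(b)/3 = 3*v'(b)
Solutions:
 v(b) = C1 + C2/b^(2/7)


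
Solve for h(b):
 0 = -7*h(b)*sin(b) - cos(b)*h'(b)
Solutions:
 h(b) = C1*cos(b)^7


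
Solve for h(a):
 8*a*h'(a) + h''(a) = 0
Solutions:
 h(a) = C1 + C2*erf(2*a)


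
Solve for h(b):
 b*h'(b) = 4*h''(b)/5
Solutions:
 h(b) = C1 + C2*erfi(sqrt(10)*b/4)


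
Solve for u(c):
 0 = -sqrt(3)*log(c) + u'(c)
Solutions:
 u(c) = C1 + sqrt(3)*c*log(c) - sqrt(3)*c


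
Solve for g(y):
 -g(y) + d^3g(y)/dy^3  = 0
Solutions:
 g(y) = C3*exp(y) + (C1*sin(sqrt(3)*y/2) + C2*cos(sqrt(3)*y/2))*exp(-y/2)


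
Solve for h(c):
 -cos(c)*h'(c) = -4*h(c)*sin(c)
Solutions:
 h(c) = C1/cos(c)^4


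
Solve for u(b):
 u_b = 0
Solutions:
 u(b) = C1


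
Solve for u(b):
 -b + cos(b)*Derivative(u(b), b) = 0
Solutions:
 u(b) = C1 + Integral(b/cos(b), b)


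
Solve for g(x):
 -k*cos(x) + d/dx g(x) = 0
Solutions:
 g(x) = C1 + k*sin(x)


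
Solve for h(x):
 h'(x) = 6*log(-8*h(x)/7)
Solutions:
 -Integral(1/(log(-_y) - log(7) + 3*log(2)), (_y, h(x)))/6 = C1 - x


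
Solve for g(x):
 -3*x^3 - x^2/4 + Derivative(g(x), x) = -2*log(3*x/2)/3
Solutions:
 g(x) = C1 + 3*x^4/4 + x^3/12 - 2*x*log(x)/3 - 2*x*log(3)/3 + 2*x*log(2)/3 + 2*x/3


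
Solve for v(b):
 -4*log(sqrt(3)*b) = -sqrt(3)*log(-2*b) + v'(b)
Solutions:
 v(b) = C1 - b*(4 - sqrt(3))*log(b) + b*(-2*log(3) - sqrt(3) + sqrt(3)*log(2) + 4 + sqrt(3)*I*pi)


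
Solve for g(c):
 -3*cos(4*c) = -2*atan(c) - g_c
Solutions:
 g(c) = C1 - 2*c*atan(c) + log(c^2 + 1) + 3*sin(4*c)/4


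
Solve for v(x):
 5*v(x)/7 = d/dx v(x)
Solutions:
 v(x) = C1*exp(5*x/7)


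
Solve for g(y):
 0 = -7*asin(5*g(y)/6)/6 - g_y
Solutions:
 Integral(1/asin(5*_y/6), (_y, g(y))) = C1 - 7*y/6


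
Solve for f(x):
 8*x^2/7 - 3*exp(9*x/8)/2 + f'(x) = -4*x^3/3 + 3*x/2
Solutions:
 f(x) = C1 - x^4/3 - 8*x^3/21 + 3*x^2/4 + 4*exp(9*x/8)/3


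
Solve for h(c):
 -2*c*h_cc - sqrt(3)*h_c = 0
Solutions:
 h(c) = C1 + C2*c^(1 - sqrt(3)/2)


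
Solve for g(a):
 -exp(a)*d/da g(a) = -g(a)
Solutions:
 g(a) = C1*exp(-exp(-a))


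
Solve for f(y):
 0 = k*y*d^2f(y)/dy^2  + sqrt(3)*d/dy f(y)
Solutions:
 f(y) = C1 + y^(((re(k) - sqrt(3))*re(k) + im(k)^2)/(re(k)^2 + im(k)^2))*(C2*sin(sqrt(3)*log(y)*Abs(im(k))/(re(k)^2 + im(k)^2)) + C3*cos(sqrt(3)*log(y)*im(k)/(re(k)^2 + im(k)^2)))


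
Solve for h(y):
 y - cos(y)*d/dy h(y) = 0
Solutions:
 h(y) = C1 + Integral(y/cos(y), y)


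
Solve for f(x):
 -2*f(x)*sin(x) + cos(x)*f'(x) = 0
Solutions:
 f(x) = C1/cos(x)^2


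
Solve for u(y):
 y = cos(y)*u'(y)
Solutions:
 u(y) = C1 + Integral(y/cos(y), y)


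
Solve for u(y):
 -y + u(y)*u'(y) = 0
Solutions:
 u(y) = -sqrt(C1 + y^2)
 u(y) = sqrt(C1 + y^2)


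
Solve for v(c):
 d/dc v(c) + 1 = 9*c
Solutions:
 v(c) = C1 + 9*c^2/2 - c


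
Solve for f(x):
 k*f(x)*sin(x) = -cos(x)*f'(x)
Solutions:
 f(x) = C1*exp(k*log(cos(x)))


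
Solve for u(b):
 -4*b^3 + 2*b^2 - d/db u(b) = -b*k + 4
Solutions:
 u(b) = C1 - b^4 + 2*b^3/3 + b^2*k/2 - 4*b


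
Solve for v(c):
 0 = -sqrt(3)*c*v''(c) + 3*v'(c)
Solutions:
 v(c) = C1 + C2*c^(1 + sqrt(3))


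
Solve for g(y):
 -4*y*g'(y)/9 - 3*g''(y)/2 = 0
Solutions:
 g(y) = C1 + C2*erf(2*sqrt(3)*y/9)


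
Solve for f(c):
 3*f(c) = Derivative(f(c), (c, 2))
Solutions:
 f(c) = C1*exp(-sqrt(3)*c) + C2*exp(sqrt(3)*c)


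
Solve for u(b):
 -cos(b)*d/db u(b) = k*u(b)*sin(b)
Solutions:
 u(b) = C1*exp(k*log(cos(b)))


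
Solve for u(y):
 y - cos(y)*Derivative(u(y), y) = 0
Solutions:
 u(y) = C1 + Integral(y/cos(y), y)


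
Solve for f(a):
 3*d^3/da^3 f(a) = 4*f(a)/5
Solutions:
 f(a) = C3*exp(30^(2/3)*a/15) + (C1*sin(10^(2/3)*3^(1/6)*a/10) + C2*cos(10^(2/3)*3^(1/6)*a/10))*exp(-30^(2/3)*a/30)


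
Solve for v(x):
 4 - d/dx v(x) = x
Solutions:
 v(x) = C1 - x^2/2 + 4*x


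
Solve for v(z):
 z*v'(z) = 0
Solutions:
 v(z) = C1


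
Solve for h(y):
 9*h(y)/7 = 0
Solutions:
 h(y) = 0


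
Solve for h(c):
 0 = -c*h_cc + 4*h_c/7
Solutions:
 h(c) = C1 + C2*c^(11/7)


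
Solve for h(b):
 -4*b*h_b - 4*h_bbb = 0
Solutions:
 h(b) = C1 + Integral(C2*airyai(-b) + C3*airybi(-b), b)


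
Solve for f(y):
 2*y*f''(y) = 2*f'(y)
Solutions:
 f(y) = C1 + C2*y^2


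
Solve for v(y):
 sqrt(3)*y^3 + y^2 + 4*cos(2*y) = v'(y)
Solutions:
 v(y) = C1 + sqrt(3)*y^4/4 + y^3/3 + 2*sin(2*y)


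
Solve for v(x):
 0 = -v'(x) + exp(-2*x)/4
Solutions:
 v(x) = C1 - exp(-2*x)/8


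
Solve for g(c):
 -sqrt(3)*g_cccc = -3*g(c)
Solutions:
 g(c) = C1*exp(-3^(1/8)*c) + C2*exp(3^(1/8)*c) + C3*sin(3^(1/8)*c) + C4*cos(3^(1/8)*c)


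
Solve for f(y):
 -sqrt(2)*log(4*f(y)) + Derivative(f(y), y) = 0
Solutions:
 -sqrt(2)*Integral(1/(log(_y) + 2*log(2)), (_y, f(y)))/2 = C1 - y


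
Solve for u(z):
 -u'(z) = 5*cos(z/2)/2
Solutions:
 u(z) = C1 - 5*sin(z/2)


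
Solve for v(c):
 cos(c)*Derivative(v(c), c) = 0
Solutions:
 v(c) = C1


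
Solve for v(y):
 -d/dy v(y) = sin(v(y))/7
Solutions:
 y/7 + log(cos(v(y)) - 1)/2 - log(cos(v(y)) + 1)/2 = C1


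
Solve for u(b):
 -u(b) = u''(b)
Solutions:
 u(b) = C1*sin(b) + C2*cos(b)


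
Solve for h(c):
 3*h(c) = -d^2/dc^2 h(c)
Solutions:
 h(c) = C1*sin(sqrt(3)*c) + C2*cos(sqrt(3)*c)


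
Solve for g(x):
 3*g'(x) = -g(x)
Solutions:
 g(x) = C1*exp(-x/3)


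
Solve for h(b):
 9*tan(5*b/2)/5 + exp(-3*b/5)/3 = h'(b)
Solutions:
 h(b) = C1 + 9*log(tan(5*b/2)^2 + 1)/25 - 5*exp(-3*b/5)/9


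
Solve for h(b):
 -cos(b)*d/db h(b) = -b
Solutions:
 h(b) = C1 + Integral(b/cos(b), b)


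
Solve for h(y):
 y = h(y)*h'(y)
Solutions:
 h(y) = -sqrt(C1 + y^2)
 h(y) = sqrt(C1 + y^2)


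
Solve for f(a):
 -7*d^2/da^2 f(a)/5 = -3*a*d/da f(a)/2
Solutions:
 f(a) = C1 + C2*erfi(sqrt(105)*a/14)


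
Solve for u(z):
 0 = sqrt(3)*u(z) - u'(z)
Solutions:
 u(z) = C1*exp(sqrt(3)*z)


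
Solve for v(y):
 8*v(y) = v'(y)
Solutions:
 v(y) = C1*exp(8*y)


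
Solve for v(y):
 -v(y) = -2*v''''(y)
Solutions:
 v(y) = C1*exp(-2^(3/4)*y/2) + C2*exp(2^(3/4)*y/2) + C3*sin(2^(3/4)*y/2) + C4*cos(2^(3/4)*y/2)


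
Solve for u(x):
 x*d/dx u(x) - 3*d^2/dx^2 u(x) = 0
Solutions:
 u(x) = C1 + C2*erfi(sqrt(6)*x/6)


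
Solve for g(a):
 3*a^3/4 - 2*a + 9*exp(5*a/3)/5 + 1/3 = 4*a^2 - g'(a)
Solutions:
 g(a) = C1 - 3*a^4/16 + 4*a^3/3 + a^2 - a/3 - 27*exp(5*a/3)/25


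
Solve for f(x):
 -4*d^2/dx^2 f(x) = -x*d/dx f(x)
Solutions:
 f(x) = C1 + C2*erfi(sqrt(2)*x/4)


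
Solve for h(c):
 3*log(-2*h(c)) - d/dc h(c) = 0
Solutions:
 -Integral(1/(log(-_y) + log(2)), (_y, h(c)))/3 = C1 - c


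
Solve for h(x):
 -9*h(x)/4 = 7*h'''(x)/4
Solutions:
 h(x) = C3*exp(-21^(2/3)*x/7) + (C1*sin(3*3^(1/6)*7^(2/3)*x/14) + C2*cos(3*3^(1/6)*7^(2/3)*x/14))*exp(21^(2/3)*x/14)


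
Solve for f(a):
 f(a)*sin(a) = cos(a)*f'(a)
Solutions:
 f(a) = C1/cos(a)


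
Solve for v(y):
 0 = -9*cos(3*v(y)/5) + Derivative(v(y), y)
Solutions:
 -9*y - 5*log(sin(3*v(y)/5) - 1)/6 + 5*log(sin(3*v(y)/5) + 1)/6 = C1


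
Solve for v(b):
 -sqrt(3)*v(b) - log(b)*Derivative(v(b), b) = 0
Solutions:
 v(b) = C1*exp(-sqrt(3)*li(b))


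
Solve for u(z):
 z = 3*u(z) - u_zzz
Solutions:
 u(z) = C3*exp(3^(1/3)*z) + z/3 + (C1*sin(3^(5/6)*z/2) + C2*cos(3^(5/6)*z/2))*exp(-3^(1/3)*z/2)


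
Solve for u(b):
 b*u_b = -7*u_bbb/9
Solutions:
 u(b) = C1 + Integral(C2*airyai(-21^(2/3)*b/7) + C3*airybi(-21^(2/3)*b/7), b)


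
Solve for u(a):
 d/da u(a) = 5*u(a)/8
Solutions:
 u(a) = C1*exp(5*a/8)


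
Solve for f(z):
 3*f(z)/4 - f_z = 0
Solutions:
 f(z) = C1*exp(3*z/4)


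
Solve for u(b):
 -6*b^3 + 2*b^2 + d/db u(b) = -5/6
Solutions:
 u(b) = C1 + 3*b^4/2 - 2*b^3/3 - 5*b/6


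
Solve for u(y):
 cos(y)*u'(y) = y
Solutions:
 u(y) = C1 + Integral(y/cos(y), y)


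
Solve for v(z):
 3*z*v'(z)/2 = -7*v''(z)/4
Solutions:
 v(z) = C1 + C2*erf(sqrt(21)*z/7)


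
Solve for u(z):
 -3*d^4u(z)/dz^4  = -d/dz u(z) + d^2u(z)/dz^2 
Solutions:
 u(z) = C1 + C2*exp(-2^(1/3)*z*(-2/(9 + sqrt(85))^(1/3) + 2^(1/3)*(9 + sqrt(85))^(1/3))/12)*sin(2^(1/3)*sqrt(3)*z*(2/(9 + sqrt(85))^(1/3) + 2^(1/3)*(9 + sqrt(85))^(1/3))/12) + C3*exp(-2^(1/3)*z*(-2/(9 + sqrt(85))^(1/3) + 2^(1/3)*(9 + sqrt(85))^(1/3))/12)*cos(2^(1/3)*sqrt(3)*z*(2/(9 + sqrt(85))^(1/3) + 2^(1/3)*(9 + sqrt(85))^(1/3))/12) + C4*exp(2^(1/3)*z*(-2/(9 + sqrt(85))^(1/3) + 2^(1/3)*(9 + sqrt(85))^(1/3))/6)


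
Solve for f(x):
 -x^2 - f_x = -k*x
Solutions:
 f(x) = C1 + k*x^2/2 - x^3/3


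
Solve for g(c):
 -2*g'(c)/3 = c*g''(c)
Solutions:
 g(c) = C1 + C2*c^(1/3)


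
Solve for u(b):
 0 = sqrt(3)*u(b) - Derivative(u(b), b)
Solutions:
 u(b) = C1*exp(sqrt(3)*b)


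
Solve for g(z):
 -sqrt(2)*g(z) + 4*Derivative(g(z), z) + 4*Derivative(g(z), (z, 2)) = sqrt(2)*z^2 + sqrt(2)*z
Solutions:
 g(z) = C1*exp(z*(-1 + sqrt(1 + sqrt(2)))/2) + C2*exp(-z*(1 + sqrt(1 + sqrt(2)))/2) - z^2 - 4*sqrt(2)*z - z - 16 - 6*sqrt(2)


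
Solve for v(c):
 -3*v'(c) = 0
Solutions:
 v(c) = C1


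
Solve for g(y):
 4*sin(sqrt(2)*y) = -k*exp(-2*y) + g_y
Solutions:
 g(y) = C1 - k*exp(-2*y)/2 - 2*sqrt(2)*cos(sqrt(2)*y)


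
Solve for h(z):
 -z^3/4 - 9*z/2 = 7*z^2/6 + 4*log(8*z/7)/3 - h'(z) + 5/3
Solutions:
 h(z) = C1 + z^4/16 + 7*z^3/18 + 9*z^2/4 + 4*z*log(z)/3 - 4*z*log(7)/3 + z/3 + 4*z*log(2)


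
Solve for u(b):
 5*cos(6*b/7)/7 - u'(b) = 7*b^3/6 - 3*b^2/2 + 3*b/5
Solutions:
 u(b) = C1 - 7*b^4/24 + b^3/2 - 3*b^2/10 + 5*sin(6*b/7)/6


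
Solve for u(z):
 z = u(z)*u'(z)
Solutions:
 u(z) = -sqrt(C1 + z^2)
 u(z) = sqrt(C1 + z^2)


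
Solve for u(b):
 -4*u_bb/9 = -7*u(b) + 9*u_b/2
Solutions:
 u(b) = C1*exp(3*b*(-27 + sqrt(1177))/16) + C2*exp(-3*b*(27 + sqrt(1177))/16)


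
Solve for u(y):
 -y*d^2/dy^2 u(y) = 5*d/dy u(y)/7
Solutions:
 u(y) = C1 + C2*y^(2/7)


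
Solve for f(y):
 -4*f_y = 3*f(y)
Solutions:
 f(y) = C1*exp(-3*y/4)


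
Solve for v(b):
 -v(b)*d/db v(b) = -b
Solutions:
 v(b) = -sqrt(C1 + b^2)
 v(b) = sqrt(C1 + b^2)


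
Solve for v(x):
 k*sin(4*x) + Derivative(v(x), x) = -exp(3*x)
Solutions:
 v(x) = C1 + k*cos(4*x)/4 - exp(3*x)/3


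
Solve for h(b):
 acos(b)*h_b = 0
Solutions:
 h(b) = C1


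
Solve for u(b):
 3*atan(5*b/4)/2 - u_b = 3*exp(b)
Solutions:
 u(b) = C1 + 3*b*atan(5*b/4)/2 - 3*exp(b) - 3*log(25*b^2 + 16)/5


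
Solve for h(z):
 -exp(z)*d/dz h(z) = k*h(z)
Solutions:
 h(z) = C1*exp(k*exp(-z))


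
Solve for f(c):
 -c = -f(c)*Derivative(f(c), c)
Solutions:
 f(c) = -sqrt(C1 + c^2)
 f(c) = sqrt(C1 + c^2)


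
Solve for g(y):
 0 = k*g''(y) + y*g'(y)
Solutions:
 g(y) = C1 + C2*sqrt(k)*erf(sqrt(2)*y*sqrt(1/k)/2)


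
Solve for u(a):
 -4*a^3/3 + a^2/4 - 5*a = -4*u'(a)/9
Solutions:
 u(a) = C1 + 3*a^4/4 - 3*a^3/16 + 45*a^2/8


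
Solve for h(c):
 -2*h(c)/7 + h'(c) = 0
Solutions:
 h(c) = C1*exp(2*c/7)


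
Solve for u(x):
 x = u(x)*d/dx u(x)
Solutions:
 u(x) = -sqrt(C1 + x^2)
 u(x) = sqrt(C1 + x^2)


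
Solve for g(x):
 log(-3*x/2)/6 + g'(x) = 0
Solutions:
 g(x) = C1 - x*log(-x)/6 + x*(-log(3) + log(2) + 1)/6


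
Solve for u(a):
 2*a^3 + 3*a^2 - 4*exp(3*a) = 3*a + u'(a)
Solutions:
 u(a) = C1 + a^4/2 + a^3 - 3*a^2/2 - 4*exp(3*a)/3


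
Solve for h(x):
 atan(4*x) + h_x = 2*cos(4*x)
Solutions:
 h(x) = C1 - x*atan(4*x) + log(16*x^2 + 1)/8 + sin(4*x)/2


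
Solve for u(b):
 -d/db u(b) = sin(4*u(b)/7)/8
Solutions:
 b/8 + 7*log(cos(4*u(b)/7) - 1)/8 - 7*log(cos(4*u(b)/7) + 1)/8 = C1


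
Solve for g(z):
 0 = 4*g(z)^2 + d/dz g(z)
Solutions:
 g(z) = 1/(C1 + 4*z)


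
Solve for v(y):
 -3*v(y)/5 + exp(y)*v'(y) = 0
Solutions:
 v(y) = C1*exp(-3*exp(-y)/5)


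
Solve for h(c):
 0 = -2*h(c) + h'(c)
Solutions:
 h(c) = C1*exp(2*c)


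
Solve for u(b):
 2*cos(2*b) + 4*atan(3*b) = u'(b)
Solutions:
 u(b) = C1 + 4*b*atan(3*b) - 2*log(9*b^2 + 1)/3 + sin(2*b)


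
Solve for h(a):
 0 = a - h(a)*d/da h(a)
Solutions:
 h(a) = -sqrt(C1 + a^2)
 h(a) = sqrt(C1 + a^2)


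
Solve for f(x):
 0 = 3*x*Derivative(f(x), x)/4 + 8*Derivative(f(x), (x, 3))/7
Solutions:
 f(x) = C1 + Integral(C2*airyai(-42^(1/3)*x/4) + C3*airybi(-42^(1/3)*x/4), x)


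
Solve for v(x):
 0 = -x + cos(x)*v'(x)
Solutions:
 v(x) = C1 + Integral(x/cos(x), x)


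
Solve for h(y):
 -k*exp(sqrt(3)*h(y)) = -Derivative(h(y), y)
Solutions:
 h(y) = sqrt(3)*(2*log(-1/(C1 + k*y)) - log(3))/6


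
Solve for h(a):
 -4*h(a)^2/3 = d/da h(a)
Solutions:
 h(a) = 3/(C1 + 4*a)


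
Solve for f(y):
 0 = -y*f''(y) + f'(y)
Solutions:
 f(y) = C1 + C2*y^2


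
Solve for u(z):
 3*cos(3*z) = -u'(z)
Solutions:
 u(z) = C1 - sin(3*z)


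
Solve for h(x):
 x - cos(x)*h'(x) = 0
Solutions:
 h(x) = C1 + Integral(x/cos(x), x)


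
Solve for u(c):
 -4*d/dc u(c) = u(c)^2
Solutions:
 u(c) = 4/(C1 + c)


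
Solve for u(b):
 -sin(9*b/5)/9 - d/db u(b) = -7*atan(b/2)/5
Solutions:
 u(b) = C1 + 7*b*atan(b/2)/5 - 7*log(b^2 + 4)/5 + 5*cos(9*b/5)/81


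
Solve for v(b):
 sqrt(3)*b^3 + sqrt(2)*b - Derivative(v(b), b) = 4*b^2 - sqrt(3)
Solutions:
 v(b) = C1 + sqrt(3)*b^4/4 - 4*b^3/3 + sqrt(2)*b^2/2 + sqrt(3)*b


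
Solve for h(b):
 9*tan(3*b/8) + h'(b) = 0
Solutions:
 h(b) = C1 + 24*log(cos(3*b/8))


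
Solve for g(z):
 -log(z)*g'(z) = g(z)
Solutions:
 g(z) = C1*exp(-li(z))


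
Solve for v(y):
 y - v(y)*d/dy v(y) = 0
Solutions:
 v(y) = -sqrt(C1 + y^2)
 v(y) = sqrt(C1 + y^2)


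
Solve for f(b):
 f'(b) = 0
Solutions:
 f(b) = C1


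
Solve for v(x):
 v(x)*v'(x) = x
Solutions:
 v(x) = -sqrt(C1 + x^2)
 v(x) = sqrt(C1 + x^2)


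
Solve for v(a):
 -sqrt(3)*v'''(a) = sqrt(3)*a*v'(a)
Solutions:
 v(a) = C1 + Integral(C2*airyai(-a) + C3*airybi(-a), a)


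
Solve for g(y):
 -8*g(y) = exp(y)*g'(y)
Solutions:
 g(y) = C1*exp(8*exp(-y))


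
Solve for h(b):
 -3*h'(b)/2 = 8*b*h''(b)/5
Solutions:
 h(b) = C1 + C2*b^(1/16)


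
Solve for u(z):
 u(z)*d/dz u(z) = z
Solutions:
 u(z) = -sqrt(C1 + z^2)
 u(z) = sqrt(C1 + z^2)


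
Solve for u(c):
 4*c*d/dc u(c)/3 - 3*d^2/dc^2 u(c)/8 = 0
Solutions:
 u(c) = C1 + C2*erfi(4*c/3)


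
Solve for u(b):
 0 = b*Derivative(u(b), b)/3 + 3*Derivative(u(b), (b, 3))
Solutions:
 u(b) = C1 + Integral(C2*airyai(-3^(1/3)*b/3) + C3*airybi(-3^(1/3)*b/3), b)


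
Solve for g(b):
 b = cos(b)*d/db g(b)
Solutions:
 g(b) = C1 + Integral(b/cos(b), b)


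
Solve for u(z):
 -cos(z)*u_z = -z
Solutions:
 u(z) = C1 + Integral(z/cos(z), z)


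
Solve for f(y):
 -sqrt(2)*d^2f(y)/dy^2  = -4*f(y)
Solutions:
 f(y) = C1*exp(-2^(3/4)*y) + C2*exp(2^(3/4)*y)


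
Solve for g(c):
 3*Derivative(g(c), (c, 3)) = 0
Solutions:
 g(c) = C1 + C2*c + C3*c^2


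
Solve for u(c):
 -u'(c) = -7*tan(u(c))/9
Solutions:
 u(c) = pi - asin(C1*exp(7*c/9))
 u(c) = asin(C1*exp(7*c/9))


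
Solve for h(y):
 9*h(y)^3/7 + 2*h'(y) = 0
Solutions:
 h(y) = -sqrt(7)*sqrt(-1/(C1 - 9*y))
 h(y) = sqrt(7)*sqrt(-1/(C1 - 9*y))


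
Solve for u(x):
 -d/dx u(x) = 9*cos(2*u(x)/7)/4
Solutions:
 9*x/4 - 7*log(sin(2*u(x)/7) - 1)/4 + 7*log(sin(2*u(x)/7) + 1)/4 = C1


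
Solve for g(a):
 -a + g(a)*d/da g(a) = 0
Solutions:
 g(a) = -sqrt(C1 + a^2)
 g(a) = sqrt(C1 + a^2)


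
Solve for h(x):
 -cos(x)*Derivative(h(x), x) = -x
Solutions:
 h(x) = C1 + Integral(x/cos(x), x)


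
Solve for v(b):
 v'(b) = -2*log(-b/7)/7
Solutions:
 v(b) = C1 - 2*b*log(-b)/7 + 2*b*(1 + log(7))/7


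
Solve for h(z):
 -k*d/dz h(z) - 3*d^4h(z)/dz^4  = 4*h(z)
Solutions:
 h(z) = C1*exp(2^(2/3)*sqrt(3)*z*(-sqrt(2^(1/3)*(3*k^2 + sqrt(9*k^4 - 16384))^(1/3) + 32/(3*k^2 + sqrt(9*k^4 - 16384))^(1/3)) + sqrt(4*sqrt(3)*k/sqrt(2^(1/3)*(3*k^2 + sqrt(9*k^4 - 16384))^(1/3) + 32/(3*k^2 + sqrt(9*k^4 - 16384))^(1/3)) - 2^(1/3)*(3*k^2 + sqrt(9*k^4 - 16384))^(1/3) - 32/(3*k^2 + sqrt(9*k^4 - 16384))^(1/3)))/12) + C2*exp(2^(2/3)*sqrt(3)*z*(sqrt(2^(1/3)*(3*k^2 + sqrt(9*k^4 - 16384))^(1/3) + 32/(3*k^2 + sqrt(9*k^4 - 16384))^(1/3)) - sqrt(-4*sqrt(3)*k/sqrt(2^(1/3)*(3*k^2 + sqrt(9*k^4 - 16384))^(1/3) + 32/(3*k^2 + sqrt(9*k^4 - 16384))^(1/3)) - 2^(1/3)*(3*k^2 + sqrt(9*k^4 - 16384))^(1/3) - 32/(3*k^2 + sqrt(9*k^4 - 16384))^(1/3)))/12) + C3*exp(2^(2/3)*sqrt(3)*z*(sqrt(2^(1/3)*(3*k^2 + sqrt(9*k^4 - 16384))^(1/3) + 32/(3*k^2 + sqrt(9*k^4 - 16384))^(1/3)) + sqrt(-4*sqrt(3)*k/sqrt(2^(1/3)*(3*k^2 + sqrt(9*k^4 - 16384))^(1/3) + 32/(3*k^2 + sqrt(9*k^4 - 16384))^(1/3)) - 2^(1/3)*(3*k^2 + sqrt(9*k^4 - 16384))^(1/3) - 32/(3*k^2 + sqrt(9*k^4 - 16384))^(1/3)))/12) + C4*exp(-2^(2/3)*sqrt(3)*z*(sqrt(2^(1/3)*(3*k^2 + sqrt(9*k^4 - 16384))^(1/3) + 32/(3*k^2 + sqrt(9*k^4 - 16384))^(1/3)) + sqrt(4*sqrt(3)*k/sqrt(2^(1/3)*(3*k^2 + sqrt(9*k^4 - 16384))^(1/3) + 32/(3*k^2 + sqrt(9*k^4 - 16384))^(1/3)) - 2^(1/3)*(3*k^2 + sqrt(9*k^4 - 16384))^(1/3) - 32/(3*k^2 + sqrt(9*k^4 - 16384))^(1/3)))/12)


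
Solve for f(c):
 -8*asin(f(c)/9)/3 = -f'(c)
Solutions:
 Integral(1/asin(_y/9), (_y, f(c))) = C1 + 8*c/3


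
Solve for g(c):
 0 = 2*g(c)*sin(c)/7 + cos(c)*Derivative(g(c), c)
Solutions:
 g(c) = C1*cos(c)^(2/7)


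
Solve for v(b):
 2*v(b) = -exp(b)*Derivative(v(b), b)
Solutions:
 v(b) = C1*exp(2*exp(-b))


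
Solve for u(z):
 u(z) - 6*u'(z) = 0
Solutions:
 u(z) = C1*exp(z/6)


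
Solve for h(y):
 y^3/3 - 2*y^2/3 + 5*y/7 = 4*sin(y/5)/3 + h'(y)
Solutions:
 h(y) = C1 + y^4/12 - 2*y^3/9 + 5*y^2/14 + 20*cos(y/5)/3


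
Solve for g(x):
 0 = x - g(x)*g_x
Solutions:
 g(x) = -sqrt(C1 + x^2)
 g(x) = sqrt(C1 + x^2)


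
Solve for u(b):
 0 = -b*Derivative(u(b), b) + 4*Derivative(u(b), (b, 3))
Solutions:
 u(b) = C1 + Integral(C2*airyai(2^(1/3)*b/2) + C3*airybi(2^(1/3)*b/2), b)


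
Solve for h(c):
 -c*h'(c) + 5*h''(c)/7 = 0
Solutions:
 h(c) = C1 + C2*erfi(sqrt(70)*c/10)


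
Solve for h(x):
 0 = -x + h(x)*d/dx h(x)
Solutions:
 h(x) = -sqrt(C1 + x^2)
 h(x) = sqrt(C1 + x^2)


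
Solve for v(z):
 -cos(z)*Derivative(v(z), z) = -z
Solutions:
 v(z) = C1 + Integral(z/cos(z), z)


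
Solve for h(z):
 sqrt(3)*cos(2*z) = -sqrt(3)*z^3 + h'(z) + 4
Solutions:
 h(z) = C1 + sqrt(3)*z^4/4 - 4*z + sqrt(3)*sin(2*z)/2


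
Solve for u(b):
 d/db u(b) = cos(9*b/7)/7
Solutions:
 u(b) = C1 + sin(9*b/7)/9


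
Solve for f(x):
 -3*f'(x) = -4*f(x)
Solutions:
 f(x) = C1*exp(4*x/3)


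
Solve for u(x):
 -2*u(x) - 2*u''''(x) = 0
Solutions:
 u(x) = (C1*sin(sqrt(2)*x/2) + C2*cos(sqrt(2)*x/2))*exp(-sqrt(2)*x/2) + (C3*sin(sqrt(2)*x/2) + C4*cos(sqrt(2)*x/2))*exp(sqrt(2)*x/2)


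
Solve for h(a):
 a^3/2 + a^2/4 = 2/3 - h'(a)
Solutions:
 h(a) = C1 - a^4/8 - a^3/12 + 2*a/3


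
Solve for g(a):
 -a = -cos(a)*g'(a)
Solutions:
 g(a) = C1 + Integral(a/cos(a), a)


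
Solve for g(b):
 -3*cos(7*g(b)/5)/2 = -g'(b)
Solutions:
 -3*b/2 - 5*log(sin(7*g(b)/5) - 1)/14 + 5*log(sin(7*g(b)/5) + 1)/14 = C1


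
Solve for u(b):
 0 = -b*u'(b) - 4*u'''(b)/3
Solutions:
 u(b) = C1 + Integral(C2*airyai(-6^(1/3)*b/2) + C3*airybi(-6^(1/3)*b/2), b)


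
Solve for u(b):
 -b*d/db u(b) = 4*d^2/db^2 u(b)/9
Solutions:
 u(b) = C1 + C2*erf(3*sqrt(2)*b/4)


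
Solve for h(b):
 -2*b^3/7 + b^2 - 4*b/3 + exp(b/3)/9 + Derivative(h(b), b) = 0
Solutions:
 h(b) = C1 + b^4/14 - b^3/3 + 2*b^2/3 - exp(b/3)/3


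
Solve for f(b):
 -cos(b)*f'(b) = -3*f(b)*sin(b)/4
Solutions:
 f(b) = C1/cos(b)^(3/4)


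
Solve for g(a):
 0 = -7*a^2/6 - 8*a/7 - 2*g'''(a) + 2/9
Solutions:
 g(a) = C1 + C2*a + C3*a^2 - 7*a^5/720 - a^4/42 + a^3/54


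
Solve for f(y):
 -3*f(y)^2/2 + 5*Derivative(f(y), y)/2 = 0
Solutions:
 f(y) = -5/(C1 + 3*y)


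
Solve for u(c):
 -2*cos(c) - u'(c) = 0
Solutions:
 u(c) = C1 - 2*sin(c)


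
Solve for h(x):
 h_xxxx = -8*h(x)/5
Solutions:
 h(x) = (C1*sin(2^(1/4)*5^(3/4)*x/5) + C2*cos(2^(1/4)*5^(3/4)*x/5))*exp(-2^(1/4)*5^(3/4)*x/5) + (C3*sin(2^(1/4)*5^(3/4)*x/5) + C4*cos(2^(1/4)*5^(3/4)*x/5))*exp(2^(1/4)*5^(3/4)*x/5)


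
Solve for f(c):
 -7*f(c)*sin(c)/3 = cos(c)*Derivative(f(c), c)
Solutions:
 f(c) = C1*cos(c)^(7/3)


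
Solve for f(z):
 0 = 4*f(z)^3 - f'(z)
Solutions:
 f(z) = -sqrt(2)*sqrt(-1/(C1 + 4*z))/2
 f(z) = sqrt(2)*sqrt(-1/(C1 + 4*z))/2


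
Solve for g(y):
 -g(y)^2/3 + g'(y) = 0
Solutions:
 g(y) = -3/(C1 + y)


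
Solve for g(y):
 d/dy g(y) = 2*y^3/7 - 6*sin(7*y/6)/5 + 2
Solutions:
 g(y) = C1 + y^4/14 + 2*y + 36*cos(7*y/6)/35


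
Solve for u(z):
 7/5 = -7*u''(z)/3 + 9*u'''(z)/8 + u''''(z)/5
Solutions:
 u(z) = C1 + C2*z + C3*exp(z*(-135 + sqrt(45105))/48) + C4*exp(-z*(135 + sqrt(45105))/48) - 3*z^2/10


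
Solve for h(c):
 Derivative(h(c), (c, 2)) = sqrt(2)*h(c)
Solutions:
 h(c) = C1*exp(-2^(1/4)*c) + C2*exp(2^(1/4)*c)


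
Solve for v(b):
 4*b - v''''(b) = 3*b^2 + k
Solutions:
 v(b) = C1 + C2*b + C3*b^2 + C4*b^3 - b^6/120 + b^5/30 - b^4*k/24


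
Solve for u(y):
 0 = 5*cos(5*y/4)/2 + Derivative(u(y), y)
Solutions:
 u(y) = C1 - 2*sin(5*y/4)


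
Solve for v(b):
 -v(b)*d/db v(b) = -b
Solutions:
 v(b) = -sqrt(C1 + b^2)
 v(b) = sqrt(C1 + b^2)


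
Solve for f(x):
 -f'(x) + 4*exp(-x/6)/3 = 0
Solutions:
 f(x) = C1 - 8*exp(-x/6)


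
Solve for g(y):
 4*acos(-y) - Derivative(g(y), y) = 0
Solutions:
 g(y) = C1 + 4*y*acos(-y) + 4*sqrt(1 - y^2)


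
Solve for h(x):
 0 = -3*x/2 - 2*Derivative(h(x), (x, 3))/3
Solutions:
 h(x) = C1 + C2*x + C3*x^2 - 3*x^4/32


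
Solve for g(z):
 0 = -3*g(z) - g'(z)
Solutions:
 g(z) = C1*exp(-3*z)


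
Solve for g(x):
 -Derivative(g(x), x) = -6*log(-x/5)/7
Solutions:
 g(x) = C1 + 6*x*log(-x)/7 + 6*x*(-log(5) - 1)/7


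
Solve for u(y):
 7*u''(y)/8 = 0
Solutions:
 u(y) = C1 + C2*y


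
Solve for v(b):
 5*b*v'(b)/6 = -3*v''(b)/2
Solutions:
 v(b) = C1 + C2*erf(sqrt(10)*b/6)


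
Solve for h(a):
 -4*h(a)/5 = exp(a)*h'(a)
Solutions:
 h(a) = C1*exp(4*exp(-a)/5)


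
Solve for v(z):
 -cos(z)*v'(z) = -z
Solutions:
 v(z) = C1 + Integral(z/cos(z), z)


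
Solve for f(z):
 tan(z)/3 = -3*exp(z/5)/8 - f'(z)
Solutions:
 f(z) = C1 - 15*exp(z/5)/8 + log(cos(z))/3


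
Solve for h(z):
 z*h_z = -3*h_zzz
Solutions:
 h(z) = C1 + Integral(C2*airyai(-3^(2/3)*z/3) + C3*airybi(-3^(2/3)*z/3), z)


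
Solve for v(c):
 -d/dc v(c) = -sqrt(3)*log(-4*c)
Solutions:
 v(c) = C1 + sqrt(3)*c*log(-c) + sqrt(3)*c*(-1 + 2*log(2))


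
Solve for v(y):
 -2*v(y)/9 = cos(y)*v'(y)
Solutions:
 v(y) = C1*(sin(y) - 1)^(1/9)/(sin(y) + 1)^(1/9)


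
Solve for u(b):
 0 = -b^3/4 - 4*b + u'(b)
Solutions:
 u(b) = C1 + b^4/16 + 2*b^2


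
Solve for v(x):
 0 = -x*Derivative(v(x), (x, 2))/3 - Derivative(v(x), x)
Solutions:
 v(x) = C1 + C2/x^2


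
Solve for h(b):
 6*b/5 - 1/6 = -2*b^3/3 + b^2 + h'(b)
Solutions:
 h(b) = C1 + b^4/6 - b^3/3 + 3*b^2/5 - b/6


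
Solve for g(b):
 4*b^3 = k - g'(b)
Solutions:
 g(b) = C1 - b^4 + b*k


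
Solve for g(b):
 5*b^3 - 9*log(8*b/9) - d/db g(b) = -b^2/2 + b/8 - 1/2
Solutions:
 g(b) = C1 + 5*b^4/4 + b^3/6 - b^2/16 - 9*b*log(b) - 27*b*log(2) + 19*b/2 + 18*b*log(3)


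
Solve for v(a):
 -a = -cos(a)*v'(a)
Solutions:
 v(a) = C1 + Integral(a/cos(a), a)


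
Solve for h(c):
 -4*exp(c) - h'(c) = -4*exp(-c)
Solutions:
 h(c) = C1 - 8*cosh(c)


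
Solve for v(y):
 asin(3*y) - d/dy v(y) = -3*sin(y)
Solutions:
 v(y) = C1 + y*asin(3*y) + sqrt(1 - 9*y^2)/3 - 3*cos(y)


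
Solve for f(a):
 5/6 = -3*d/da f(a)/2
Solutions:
 f(a) = C1 - 5*a/9


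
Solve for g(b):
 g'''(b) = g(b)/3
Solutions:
 g(b) = C3*exp(3^(2/3)*b/3) + (C1*sin(3^(1/6)*b/2) + C2*cos(3^(1/6)*b/2))*exp(-3^(2/3)*b/6)


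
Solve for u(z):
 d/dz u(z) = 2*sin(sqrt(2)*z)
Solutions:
 u(z) = C1 - sqrt(2)*cos(sqrt(2)*z)


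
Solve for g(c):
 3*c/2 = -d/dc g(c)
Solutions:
 g(c) = C1 - 3*c^2/4


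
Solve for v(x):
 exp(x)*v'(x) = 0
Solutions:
 v(x) = C1


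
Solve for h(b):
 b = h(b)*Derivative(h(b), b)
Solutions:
 h(b) = -sqrt(C1 + b^2)
 h(b) = sqrt(C1 + b^2)


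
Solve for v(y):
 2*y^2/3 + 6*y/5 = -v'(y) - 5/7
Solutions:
 v(y) = C1 - 2*y^3/9 - 3*y^2/5 - 5*y/7


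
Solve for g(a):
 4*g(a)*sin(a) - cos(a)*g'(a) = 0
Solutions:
 g(a) = C1/cos(a)^4


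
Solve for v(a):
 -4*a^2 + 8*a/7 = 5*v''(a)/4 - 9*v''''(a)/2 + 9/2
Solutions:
 v(a) = C1 + C2*a + C3*exp(-sqrt(10)*a/6) + C4*exp(sqrt(10)*a/6) - 4*a^4/15 + 16*a^3/105 - 333*a^2/25


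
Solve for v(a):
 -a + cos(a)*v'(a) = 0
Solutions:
 v(a) = C1 + Integral(a/cos(a), a)


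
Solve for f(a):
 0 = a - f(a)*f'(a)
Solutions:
 f(a) = -sqrt(C1 + a^2)
 f(a) = sqrt(C1 + a^2)


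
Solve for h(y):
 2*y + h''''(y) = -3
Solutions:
 h(y) = C1 + C2*y + C3*y^2 + C4*y^3 - y^5/60 - y^4/8


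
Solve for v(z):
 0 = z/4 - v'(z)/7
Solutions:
 v(z) = C1 + 7*z^2/8


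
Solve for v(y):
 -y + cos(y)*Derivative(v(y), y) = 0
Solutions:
 v(y) = C1 + Integral(y/cos(y), y)


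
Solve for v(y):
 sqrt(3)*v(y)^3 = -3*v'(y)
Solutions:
 v(y) = -sqrt(6)*sqrt(-1/(C1 - sqrt(3)*y))/2
 v(y) = sqrt(6)*sqrt(-1/(C1 - sqrt(3)*y))/2


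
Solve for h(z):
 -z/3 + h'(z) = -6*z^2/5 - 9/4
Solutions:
 h(z) = C1 - 2*z^3/5 + z^2/6 - 9*z/4


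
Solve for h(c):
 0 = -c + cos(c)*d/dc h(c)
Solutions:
 h(c) = C1 + Integral(c/cos(c), c)


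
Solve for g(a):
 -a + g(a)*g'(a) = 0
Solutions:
 g(a) = -sqrt(C1 + a^2)
 g(a) = sqrt(C1 + a^2)


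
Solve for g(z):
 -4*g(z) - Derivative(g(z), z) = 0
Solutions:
 g(z) = C1*exp(-4*z)


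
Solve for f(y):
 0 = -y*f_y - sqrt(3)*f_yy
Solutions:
 f(y) = C1 + C2*erf(sqrt(2)*3^(3/4)*y/6)


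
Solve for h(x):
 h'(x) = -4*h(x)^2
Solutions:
 h(x) = 1/(C1 + 4*x)


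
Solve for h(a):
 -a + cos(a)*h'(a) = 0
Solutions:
 h(a) = C1 + Integral(a/cos(a), a)


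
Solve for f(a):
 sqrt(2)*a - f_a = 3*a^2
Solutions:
 f(a) = C1 - a^3 + sqrt(2)*a^2/2


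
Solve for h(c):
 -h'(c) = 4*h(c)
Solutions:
 h(c) = C1*exp(-4*c)


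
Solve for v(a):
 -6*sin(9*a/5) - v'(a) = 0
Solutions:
 v(a) = C1 + 10*cos(9*a/5)/3


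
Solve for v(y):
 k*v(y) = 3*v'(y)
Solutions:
 v(y) = C1*exp(k*y/3)


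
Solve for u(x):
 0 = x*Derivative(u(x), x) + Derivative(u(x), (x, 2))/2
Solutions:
 u(x) = C1 + C2*erf(x)


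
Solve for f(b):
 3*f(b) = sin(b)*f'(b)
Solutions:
 f(b) = C1*(cos(b) - 1)^(3/2)/(cos(b) + 1)^(3/2)


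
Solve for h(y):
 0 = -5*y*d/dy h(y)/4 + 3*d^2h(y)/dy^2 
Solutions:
 h(y) = C1 + C2*erfi(sqrt(30)*y/12)


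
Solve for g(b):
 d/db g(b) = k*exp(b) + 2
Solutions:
 g(b) = C1 + 2*b + k*exp(b)


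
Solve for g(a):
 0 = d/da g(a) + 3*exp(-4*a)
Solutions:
 g(a) = C1 + 3*exp(-4*a)/4


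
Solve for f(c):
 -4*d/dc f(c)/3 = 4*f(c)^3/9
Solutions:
 f(c) = -sqrt(6)*sqrt(-1/(C1 - c))/2
 f(c) = sqrt(6)*sqrt(-1/(C1 - c))/2


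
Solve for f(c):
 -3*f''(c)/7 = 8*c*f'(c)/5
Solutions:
 f(c) = C1 + C2*erf(2*sqrt(105)*c/15)


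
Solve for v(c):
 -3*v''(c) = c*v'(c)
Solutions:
 v(c) = C1 + C2*erf(sqrt(6)*c/6)


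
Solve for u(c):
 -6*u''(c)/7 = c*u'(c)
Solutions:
 u(c) = C1 + C2*erf(sqrt(21)*c/6)


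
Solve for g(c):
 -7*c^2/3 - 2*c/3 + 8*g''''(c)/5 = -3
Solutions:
 g(c) = C1 + C2*c + C3*c^2 + C4*c^3 + 7*c^6/1728 + c^5/288 - 5*c^4/64


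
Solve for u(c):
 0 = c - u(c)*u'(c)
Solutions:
 u(c) = -sqrt(C1 + c^2)
 u(c) = sqrt(C1 + c^2)


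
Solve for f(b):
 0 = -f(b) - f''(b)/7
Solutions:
 f(b) = C1*sin(sqrt(7)*b) + C2*cos(sqrt(7)*b)
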